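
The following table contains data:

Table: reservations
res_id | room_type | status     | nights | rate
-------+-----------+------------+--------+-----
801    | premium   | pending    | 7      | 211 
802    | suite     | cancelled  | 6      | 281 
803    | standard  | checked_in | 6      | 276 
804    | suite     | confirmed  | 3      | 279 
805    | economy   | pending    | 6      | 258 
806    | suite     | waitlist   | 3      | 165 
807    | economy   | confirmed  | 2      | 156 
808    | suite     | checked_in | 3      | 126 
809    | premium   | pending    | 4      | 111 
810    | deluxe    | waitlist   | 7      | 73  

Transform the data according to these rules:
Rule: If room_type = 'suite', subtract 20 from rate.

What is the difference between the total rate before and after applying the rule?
80

Step 1: Original sum of rate = 1936
Step 2: 4 records have room_type = 'suite'
Step 3: Each affected record changes by -20
Step 4: Total change = 4 × -20 = -80
Step 5: New sum = 1936 + -80 = 1856
Step 6: Difference = |1856 - 1936| = 80
        (Sum decreased by 80)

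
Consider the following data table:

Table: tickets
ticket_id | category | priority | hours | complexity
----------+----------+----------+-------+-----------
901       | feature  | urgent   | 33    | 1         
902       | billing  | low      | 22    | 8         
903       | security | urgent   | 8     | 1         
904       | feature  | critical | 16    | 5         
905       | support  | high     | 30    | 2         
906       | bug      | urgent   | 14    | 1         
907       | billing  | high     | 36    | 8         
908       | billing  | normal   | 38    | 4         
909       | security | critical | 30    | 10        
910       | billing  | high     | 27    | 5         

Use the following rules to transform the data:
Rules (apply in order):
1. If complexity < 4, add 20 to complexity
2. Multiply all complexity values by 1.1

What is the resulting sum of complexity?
137.5

Step 1: Apply Rule 1 - Add 20 to records with complexity < 4
  - 4 records affected: 5 + (4 × 20) = 85
  - Unaffected records: 40
  - Sum after Rule 1: 125
Step 2: Apply Rule 2 - Multiply all by 1.1
  - 125 × 1.1 = 137.5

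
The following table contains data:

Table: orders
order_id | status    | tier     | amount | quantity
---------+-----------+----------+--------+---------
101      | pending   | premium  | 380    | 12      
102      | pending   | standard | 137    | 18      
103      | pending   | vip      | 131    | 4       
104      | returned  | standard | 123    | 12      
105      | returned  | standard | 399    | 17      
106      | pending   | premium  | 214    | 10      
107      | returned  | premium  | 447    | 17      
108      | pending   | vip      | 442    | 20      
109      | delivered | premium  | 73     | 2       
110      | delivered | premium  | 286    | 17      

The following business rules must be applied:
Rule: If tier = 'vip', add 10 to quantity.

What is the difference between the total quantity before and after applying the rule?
20

Step 1: Original sum of quantity = 129
Step 2: 2 records have tier = 'vip'
Step 3: Each affected record changes by 10
Step 4: Total change = 2 × 10 = 20
Step 5: New sum = 129 + 20 = 149
Step 6: Difference = |149 - 129| = 20
        (Sum increased by 20)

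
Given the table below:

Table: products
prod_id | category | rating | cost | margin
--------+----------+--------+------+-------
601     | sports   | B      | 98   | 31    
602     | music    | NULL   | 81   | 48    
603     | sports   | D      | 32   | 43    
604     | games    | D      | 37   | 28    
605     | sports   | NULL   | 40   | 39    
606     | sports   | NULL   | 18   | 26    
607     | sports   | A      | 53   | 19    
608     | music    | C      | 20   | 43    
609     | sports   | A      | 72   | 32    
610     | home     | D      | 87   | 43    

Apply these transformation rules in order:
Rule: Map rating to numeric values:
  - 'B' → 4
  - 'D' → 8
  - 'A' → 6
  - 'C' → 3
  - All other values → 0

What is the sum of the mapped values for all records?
43

Step 1: Apply mapping to each record
Step 2: Count by status:
  'B': 1 records × 4 = 4
  'D': 3 records × 8 = 24
  'A': 2 records × 6 = 12
  'C': 1 records × 3 = 3
Step 3: Sum all mapped values = 43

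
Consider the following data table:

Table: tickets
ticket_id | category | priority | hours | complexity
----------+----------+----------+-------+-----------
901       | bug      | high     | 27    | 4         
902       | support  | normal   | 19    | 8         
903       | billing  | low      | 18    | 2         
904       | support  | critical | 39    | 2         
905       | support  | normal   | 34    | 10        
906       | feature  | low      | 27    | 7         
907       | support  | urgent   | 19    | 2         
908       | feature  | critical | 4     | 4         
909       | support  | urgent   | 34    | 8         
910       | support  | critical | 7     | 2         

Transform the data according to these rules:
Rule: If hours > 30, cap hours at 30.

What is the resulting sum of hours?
211

Step 1: 3 records have hours > 30
Step 2: These records originally summed to 107
Step 3: After capping: 3 × 30 = 90
Step 4: Unaffected records sum: 121
Step 5: Final sum = 90 + 121 = 211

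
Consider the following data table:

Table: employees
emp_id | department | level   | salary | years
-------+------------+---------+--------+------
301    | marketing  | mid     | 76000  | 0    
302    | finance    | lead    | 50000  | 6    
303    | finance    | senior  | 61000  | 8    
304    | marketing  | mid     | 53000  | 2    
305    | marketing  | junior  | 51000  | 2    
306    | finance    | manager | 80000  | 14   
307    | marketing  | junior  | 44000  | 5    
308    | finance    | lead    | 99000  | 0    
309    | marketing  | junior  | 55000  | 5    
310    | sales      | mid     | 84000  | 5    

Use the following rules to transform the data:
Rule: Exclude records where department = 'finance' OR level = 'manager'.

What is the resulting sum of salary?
363000

Step 1: Find records where department = 'finance' OR level = 'manager'
Step 2: 4 records match, summing to 290000
Step 3: Original sum: 653000
Step 4: Remaining sum = 653000 - 290000 = 363000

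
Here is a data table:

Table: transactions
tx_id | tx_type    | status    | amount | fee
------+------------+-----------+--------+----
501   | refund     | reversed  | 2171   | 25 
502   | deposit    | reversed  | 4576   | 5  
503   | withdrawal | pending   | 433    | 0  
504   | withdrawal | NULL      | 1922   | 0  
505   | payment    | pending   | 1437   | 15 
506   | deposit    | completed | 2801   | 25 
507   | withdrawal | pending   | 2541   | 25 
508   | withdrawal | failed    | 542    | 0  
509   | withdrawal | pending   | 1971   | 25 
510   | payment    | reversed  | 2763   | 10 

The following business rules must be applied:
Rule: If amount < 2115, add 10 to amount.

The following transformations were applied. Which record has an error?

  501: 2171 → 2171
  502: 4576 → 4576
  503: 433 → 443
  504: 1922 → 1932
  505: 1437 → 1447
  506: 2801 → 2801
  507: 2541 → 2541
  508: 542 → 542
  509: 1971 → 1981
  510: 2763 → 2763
Record 508 has an error. The correct transformed value should be 552, not 542.

Step 1: Check each record against the rule
Step 2: Record 508 has amount = 542
Step 3: Since 542 < 2115, the bonus should have been applied
Step 4: Correct value = 552, but claimed value = 542
Conclusion: Record 508 has the error.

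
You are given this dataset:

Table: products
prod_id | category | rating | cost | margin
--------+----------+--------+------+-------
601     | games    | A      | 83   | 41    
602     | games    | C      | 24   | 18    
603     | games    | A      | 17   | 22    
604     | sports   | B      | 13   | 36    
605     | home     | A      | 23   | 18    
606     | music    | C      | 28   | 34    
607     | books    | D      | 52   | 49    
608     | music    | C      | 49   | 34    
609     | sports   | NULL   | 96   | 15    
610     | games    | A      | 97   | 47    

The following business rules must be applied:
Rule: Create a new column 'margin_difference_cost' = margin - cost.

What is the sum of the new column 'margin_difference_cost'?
-168

Step 1: For each record, compute margin - cost
Example calculations:
  41 - 83 = -42
  18 - 24 = -6
  22 - 17 = 5
  ...
Step 2: Sum all derived values
Step 3: Total = -168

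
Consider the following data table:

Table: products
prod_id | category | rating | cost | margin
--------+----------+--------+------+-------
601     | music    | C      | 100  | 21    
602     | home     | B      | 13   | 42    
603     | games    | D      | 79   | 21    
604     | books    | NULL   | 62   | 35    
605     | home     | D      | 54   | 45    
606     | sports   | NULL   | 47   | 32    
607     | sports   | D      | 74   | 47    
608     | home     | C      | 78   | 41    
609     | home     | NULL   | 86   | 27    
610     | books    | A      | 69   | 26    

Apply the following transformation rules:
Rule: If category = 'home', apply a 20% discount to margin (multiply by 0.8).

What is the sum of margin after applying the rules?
306.0

Step 1: Records with category = 'home' have total margin = 155
Step 2: Apply multiplier: 155 × 0.8 = 124.0
Step 3: Other records total: 182
Step 4: Final sum = 124.0 + 182 = 306.0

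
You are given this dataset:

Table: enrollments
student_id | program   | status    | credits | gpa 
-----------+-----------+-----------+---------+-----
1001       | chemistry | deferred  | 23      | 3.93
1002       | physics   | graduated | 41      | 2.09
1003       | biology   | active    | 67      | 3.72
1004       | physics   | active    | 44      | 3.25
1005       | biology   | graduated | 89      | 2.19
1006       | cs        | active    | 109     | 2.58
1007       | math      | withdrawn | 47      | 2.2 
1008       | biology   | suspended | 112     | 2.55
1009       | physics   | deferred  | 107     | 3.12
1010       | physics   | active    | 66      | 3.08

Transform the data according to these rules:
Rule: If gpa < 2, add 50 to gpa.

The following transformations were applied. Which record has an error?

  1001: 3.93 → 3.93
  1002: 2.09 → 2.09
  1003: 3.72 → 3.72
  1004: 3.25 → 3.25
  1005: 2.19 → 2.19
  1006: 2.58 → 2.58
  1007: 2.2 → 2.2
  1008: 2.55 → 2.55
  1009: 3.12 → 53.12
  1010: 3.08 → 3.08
Record 1009 has an error. The correct transformed value should be 3.12, not 53.12.

Step 1: Check each record against the rule
Step 2: Record 1009 has gpa = 3.12
Step 3: Since 3.12 >= 2, the bonus should not have been applied
Step 4: Correct value = 3.12, but claimed value = 53.12
Conclusion: Record 1009 has the error.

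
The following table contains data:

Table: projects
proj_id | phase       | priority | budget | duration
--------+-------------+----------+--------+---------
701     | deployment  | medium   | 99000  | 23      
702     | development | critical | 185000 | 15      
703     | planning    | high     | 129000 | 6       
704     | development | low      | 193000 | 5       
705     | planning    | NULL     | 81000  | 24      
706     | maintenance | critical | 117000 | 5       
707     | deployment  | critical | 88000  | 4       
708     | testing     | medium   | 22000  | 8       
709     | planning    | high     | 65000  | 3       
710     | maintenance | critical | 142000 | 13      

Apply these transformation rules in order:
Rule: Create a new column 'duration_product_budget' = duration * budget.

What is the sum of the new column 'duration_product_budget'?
11889000

Step 1: For each record, compute duration * budget
Example calculations:
  23 * 99000 = 2277000
  15 * 185000 = 2775000
  6 * 129000 = 774000
  ...
Step 2: Sum all derived values
Step 3: Total = 11889000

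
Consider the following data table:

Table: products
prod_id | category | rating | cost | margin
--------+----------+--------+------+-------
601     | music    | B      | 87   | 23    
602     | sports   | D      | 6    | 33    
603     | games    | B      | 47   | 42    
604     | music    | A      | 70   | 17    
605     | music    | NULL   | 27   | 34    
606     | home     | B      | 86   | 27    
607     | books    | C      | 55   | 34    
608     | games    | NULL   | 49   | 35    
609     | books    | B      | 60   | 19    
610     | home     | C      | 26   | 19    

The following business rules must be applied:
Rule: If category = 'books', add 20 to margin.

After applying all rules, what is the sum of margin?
323

Step 1: Count records where category = 'books': 2
Step 2: Total bonus added: 2 × 20 = 40
Step 3: Original sum of margin: 283
Step 4: Final sum = 283 + 40 = 323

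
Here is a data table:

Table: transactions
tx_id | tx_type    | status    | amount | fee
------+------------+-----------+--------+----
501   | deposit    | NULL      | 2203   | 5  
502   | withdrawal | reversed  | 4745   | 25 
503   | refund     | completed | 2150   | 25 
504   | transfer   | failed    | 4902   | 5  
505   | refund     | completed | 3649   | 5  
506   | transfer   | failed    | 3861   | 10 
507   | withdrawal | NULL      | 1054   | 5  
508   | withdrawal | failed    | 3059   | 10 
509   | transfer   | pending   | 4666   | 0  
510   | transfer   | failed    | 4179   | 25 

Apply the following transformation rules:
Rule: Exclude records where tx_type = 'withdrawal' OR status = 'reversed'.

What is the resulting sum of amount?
25610

Step 1: Find records where tx_type = 'withdrawal' OR status = 'reversed'
Step 2: 3 records match, summing to 8858
Step 3: Original sum: 34468
Step 4: Remaining sum = 34468 - 8858 = 25610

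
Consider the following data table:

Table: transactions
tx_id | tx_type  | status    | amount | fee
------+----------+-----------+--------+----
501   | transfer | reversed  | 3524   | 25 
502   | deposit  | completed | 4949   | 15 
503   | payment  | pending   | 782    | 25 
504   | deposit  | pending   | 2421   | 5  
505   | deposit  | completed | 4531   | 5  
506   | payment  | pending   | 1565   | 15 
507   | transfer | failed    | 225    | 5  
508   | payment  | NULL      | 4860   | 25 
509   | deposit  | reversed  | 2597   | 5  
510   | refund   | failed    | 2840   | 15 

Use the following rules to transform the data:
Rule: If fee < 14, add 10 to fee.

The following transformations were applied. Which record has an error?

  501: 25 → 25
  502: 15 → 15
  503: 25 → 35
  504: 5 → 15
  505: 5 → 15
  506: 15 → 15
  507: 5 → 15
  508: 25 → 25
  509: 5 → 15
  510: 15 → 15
Record 503 has an error. The correct transformed value should be 25, not 35.

Step 1: Check each record against the rule
Step 2: Record 503 has fee = 25
Step 3: Since 25 >= 14, the bonus should not have been applied
Step 4: Correct value = 25, but claimed value = 35
Conclusion: Record 503 has the error.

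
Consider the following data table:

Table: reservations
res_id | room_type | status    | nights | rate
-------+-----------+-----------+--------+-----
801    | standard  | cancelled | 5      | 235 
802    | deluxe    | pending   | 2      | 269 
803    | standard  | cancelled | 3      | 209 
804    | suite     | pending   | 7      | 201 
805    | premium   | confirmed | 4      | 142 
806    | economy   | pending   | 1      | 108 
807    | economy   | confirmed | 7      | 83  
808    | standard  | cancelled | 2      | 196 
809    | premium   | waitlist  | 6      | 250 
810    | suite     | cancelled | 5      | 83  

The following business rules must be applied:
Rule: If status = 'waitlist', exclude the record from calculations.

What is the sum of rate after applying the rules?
1526

Step 1: Identify records where status = 'waitlist'
Step 2: The excluded records sum to 250
Step 3: Original total rate = 1776
Step 4: Remaining total = 1776 - 250 = 1526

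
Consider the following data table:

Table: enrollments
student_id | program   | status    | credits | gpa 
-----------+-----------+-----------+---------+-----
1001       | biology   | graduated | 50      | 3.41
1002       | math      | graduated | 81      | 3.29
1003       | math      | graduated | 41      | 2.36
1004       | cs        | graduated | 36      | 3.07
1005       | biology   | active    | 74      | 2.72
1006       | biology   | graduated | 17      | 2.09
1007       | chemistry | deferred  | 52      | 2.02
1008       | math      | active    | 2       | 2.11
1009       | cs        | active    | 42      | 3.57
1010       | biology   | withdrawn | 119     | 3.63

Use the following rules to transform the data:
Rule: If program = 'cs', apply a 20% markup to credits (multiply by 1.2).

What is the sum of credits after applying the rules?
529.6

Step 1: Records with program = 'cs' have total credits = 78
Step 2: Apply multiplier: 78 × 1.2 = 93.6
Step 3: Other records total: 436
Step 4: Final sum = 93.6 + 436 = 529.6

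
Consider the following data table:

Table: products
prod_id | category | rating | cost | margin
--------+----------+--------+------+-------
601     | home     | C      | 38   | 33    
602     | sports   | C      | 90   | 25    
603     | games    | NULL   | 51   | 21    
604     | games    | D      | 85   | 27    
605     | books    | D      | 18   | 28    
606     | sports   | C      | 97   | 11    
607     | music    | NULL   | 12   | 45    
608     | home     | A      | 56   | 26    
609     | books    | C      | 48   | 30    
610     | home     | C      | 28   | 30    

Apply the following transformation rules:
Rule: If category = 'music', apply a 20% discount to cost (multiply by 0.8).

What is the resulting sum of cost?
520.6

Step 1: Records with category = 'music' have total cost = 12
Step 2: Apply multiplier: 12 × 0.8 = 9.6
Step 3: Other records total: 511
Step 4: Final sum = 9.6 + 511 = 520.6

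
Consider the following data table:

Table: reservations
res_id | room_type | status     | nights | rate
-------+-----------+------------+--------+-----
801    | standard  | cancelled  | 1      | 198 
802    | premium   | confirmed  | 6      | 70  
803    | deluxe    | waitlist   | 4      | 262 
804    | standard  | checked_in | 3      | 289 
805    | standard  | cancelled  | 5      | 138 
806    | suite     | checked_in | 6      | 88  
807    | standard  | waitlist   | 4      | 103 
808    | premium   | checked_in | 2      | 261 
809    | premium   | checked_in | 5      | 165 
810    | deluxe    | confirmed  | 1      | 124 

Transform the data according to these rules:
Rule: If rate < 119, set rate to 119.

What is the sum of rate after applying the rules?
1794

Step 1: 3 records have rate < 119
Step 2: These records originally summed to 261
Step 3: After setting to minimum: 3 × 119 = 357
Step 4: Unaffected records sum: 1437
Step 5: Final sum = 357 + 1437 = 1794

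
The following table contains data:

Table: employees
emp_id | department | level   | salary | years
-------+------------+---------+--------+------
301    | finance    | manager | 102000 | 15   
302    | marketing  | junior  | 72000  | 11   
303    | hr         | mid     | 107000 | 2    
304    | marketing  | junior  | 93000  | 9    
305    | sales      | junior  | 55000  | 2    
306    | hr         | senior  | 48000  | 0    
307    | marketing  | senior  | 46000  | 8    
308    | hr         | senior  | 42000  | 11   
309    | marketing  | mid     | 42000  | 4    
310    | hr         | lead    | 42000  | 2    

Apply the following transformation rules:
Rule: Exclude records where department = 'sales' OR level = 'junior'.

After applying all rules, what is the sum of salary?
429000

Step 1: Find records where department = 'sales' OR level = 'junior'
Step 2: 3 records match, summing to 220000
Step 3: Original sum: 649000
Step 4: Remaining sum = 649000 - 220000 = 429000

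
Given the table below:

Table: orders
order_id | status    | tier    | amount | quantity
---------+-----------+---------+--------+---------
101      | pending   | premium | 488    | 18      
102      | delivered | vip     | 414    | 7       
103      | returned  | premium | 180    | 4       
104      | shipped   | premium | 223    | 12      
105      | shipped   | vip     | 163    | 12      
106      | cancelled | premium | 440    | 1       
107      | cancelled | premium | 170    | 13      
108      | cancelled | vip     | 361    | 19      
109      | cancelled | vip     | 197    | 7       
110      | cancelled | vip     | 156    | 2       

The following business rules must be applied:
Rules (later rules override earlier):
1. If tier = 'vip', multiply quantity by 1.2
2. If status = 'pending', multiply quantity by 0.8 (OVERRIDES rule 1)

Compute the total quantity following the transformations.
100.8

Step 1: Rule 2 takes priority for records with status = 'pending'
  - 1 records: 18 × 0.8 = 14.4
Step 2: Rule 1 applies to remaining records with tier = 'vip'
  - 5 records: 47 × 1.2 = 56.4
Step 3: Other records unchanged: 30
Step 4: Final sum = 14.4 + 56.4 + 30 = 100.8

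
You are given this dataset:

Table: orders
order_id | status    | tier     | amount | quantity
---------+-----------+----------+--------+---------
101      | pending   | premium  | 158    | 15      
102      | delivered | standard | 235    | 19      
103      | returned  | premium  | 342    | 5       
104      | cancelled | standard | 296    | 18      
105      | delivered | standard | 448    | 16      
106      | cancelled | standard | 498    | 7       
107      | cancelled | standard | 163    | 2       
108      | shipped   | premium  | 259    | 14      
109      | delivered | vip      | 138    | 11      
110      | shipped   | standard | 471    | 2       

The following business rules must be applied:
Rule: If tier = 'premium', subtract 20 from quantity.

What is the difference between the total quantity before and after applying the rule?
60

Step 1: Original sum of quantity = 109
Step 2: 3 records have tier = 'premium'
Step 3: Each affected record changes by -20
Step 4: Total change = 3 × -20 = -60
Step 5: New sum = 109 + -60 = 49
Step 6: Difference = |49 - 109| = 60
        (Sum decreased by 60)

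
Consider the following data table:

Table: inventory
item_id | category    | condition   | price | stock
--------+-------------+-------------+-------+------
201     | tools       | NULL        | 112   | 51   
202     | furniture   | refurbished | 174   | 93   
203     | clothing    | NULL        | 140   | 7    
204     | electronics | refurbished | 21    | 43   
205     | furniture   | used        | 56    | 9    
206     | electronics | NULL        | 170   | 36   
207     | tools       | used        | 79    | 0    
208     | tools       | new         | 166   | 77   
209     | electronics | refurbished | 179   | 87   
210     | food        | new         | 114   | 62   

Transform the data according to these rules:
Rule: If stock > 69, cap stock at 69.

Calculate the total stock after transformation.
415

Step 1: 3 records have stock > 69
Step 2: These records originally summed to 257
Step 3: After capping: 3 × 69 = 207
Step 4: Unaffected records sum: 208
Step 5: Final sum = 207 + 208 = 415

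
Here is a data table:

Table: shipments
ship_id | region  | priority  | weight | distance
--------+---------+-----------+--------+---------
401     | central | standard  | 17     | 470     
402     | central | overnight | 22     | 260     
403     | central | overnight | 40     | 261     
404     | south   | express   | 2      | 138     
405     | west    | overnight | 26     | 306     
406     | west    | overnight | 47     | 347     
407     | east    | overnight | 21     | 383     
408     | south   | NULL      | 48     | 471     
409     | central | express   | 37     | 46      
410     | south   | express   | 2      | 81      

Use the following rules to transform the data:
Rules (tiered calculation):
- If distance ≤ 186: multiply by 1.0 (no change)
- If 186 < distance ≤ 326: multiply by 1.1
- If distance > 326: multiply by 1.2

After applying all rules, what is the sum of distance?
3179.9

Step 1: Tier 1 (distance ≤ 186): 3 records, sum = 265 × 1.0 = 265.0
Step 2: Tier 2 (186 < distance ≤ 326): 3 records, sum = 827 × 1.1 = 909.7
Step 3: Tier 3 (distance > 326): 4 records, sum = 1671 × 1.2 = 2005.2
Step 4: Final sum = 265.0 + 909.7 + 2005.2 = 3179.9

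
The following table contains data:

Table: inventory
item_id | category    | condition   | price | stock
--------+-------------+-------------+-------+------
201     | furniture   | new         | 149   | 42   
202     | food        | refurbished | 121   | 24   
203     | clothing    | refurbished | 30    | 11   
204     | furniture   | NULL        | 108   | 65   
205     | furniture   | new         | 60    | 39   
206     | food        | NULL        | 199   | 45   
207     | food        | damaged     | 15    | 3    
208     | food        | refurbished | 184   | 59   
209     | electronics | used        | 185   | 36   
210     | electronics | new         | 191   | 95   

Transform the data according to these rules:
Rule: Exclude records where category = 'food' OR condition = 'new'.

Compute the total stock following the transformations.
112

Step 1: Find records where category = 'food' OR condition = 'new'
Step 2: 7 records match, summing to 307
Step 3: Original sum: 419
Step 4: Remaining sum = 419 - 307 = 112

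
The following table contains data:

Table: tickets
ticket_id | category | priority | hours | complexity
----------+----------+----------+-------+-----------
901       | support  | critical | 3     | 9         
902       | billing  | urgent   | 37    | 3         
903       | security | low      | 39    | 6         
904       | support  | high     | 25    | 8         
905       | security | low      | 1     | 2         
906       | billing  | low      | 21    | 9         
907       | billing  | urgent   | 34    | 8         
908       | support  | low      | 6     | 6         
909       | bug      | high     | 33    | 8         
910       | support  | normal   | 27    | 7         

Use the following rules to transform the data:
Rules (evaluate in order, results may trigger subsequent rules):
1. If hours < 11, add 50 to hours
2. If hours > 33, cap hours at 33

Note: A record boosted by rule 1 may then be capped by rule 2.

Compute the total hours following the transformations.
304

Step 1: Apply rule 1 to records with hours < 11
  - 3 records get bonus of 50
  - Of these, 3 records then exceed 33 and get capped
Step 2: Apply rule 2 to records with hours > 33
  - 3 records (original) are capped
Step 3: Calculate final sum = 304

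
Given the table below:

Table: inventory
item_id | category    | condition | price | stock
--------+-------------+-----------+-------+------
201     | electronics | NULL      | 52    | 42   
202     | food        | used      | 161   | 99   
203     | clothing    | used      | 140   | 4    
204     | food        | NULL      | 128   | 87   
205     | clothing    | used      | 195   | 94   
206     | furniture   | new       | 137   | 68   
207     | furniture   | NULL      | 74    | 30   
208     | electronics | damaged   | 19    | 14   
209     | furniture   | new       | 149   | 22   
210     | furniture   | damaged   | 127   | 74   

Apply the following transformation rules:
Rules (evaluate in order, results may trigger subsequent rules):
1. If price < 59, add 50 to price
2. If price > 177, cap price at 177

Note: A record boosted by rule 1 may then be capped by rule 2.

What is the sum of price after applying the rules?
1264

Step 1: Apply rule 1 to records with price < 59
  - 2 records get bonus of 50
  - Of these, 0 records then exceed 177 and get capped
Step 2: Apply rule 2 to records with price > 177
  - 1 records (original) are capped
Step 3: Calculate final sum = 1264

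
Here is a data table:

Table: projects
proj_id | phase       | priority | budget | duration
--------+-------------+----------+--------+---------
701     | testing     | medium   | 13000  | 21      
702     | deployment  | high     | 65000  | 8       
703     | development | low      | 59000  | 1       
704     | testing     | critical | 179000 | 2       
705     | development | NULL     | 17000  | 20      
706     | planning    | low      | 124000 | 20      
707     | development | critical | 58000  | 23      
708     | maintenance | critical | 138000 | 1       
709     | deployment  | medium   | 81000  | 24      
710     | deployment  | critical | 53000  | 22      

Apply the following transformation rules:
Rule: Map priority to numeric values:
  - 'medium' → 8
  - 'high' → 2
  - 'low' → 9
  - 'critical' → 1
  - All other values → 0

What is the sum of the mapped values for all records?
40

Step 1: Apply mapping to each record
Step 2: Count by status:
  'medium': 2 records × 8 = 16
  'high': 1 records × 2 = 2
  'low': 2 records × 9 = 18
  'critical': 4 records × 1 = 4
Step 3: Sum all mapped values = 40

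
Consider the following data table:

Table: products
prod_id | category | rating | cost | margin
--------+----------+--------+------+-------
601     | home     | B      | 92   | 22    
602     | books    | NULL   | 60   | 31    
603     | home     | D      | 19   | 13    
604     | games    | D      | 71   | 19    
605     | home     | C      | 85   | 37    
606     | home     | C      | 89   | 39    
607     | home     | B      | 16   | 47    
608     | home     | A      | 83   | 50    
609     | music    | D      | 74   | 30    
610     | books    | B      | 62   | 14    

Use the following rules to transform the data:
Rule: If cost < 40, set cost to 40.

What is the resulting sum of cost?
696

Step 1: 2 records have cost < 40
Step 2: These records originally summed to 35
Step 3: After setting to minimum: 2 × 40 = 80
Step 4: Unaffected records sum: 616
Step 5: Final sum = 80 + 616 = 696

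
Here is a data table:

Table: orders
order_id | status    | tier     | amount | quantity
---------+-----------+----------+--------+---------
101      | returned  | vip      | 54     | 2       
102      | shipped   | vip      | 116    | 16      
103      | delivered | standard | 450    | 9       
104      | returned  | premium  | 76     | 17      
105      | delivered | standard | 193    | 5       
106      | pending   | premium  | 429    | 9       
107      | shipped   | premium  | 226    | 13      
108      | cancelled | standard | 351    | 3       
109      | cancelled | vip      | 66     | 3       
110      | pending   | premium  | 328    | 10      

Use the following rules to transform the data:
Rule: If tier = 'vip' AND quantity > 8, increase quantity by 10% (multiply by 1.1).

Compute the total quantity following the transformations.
88.6

Step 1: Find records where tier = 'vip' AND quantity > 8
Step 2: 1 records match, summing to 16
Step 3: After multiplier: 16 × 1.1 = 17.6
Step 4: Unaffected records sum: 71
Step 5: Final sum = 17.6 + 71 = 88.6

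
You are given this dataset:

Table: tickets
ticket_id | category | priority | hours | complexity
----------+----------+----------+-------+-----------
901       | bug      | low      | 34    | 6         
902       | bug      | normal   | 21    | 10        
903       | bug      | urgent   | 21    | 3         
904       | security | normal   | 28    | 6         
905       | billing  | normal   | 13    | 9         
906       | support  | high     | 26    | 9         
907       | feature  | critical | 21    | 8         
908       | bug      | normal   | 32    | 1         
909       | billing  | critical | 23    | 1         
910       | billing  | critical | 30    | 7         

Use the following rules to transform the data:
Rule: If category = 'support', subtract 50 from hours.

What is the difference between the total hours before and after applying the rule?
50

Step 1: Original sum of hours = 249
Step 2: 1 records have category = 'support'
Step 3: Each affected record changes by -50
Step 4: Total change = 1 × -50 = -50
Step 5: New sum = 249 + -50 = 199
Step 6: Difference = |199 - 249| = 50
        (Sum decreased by 50)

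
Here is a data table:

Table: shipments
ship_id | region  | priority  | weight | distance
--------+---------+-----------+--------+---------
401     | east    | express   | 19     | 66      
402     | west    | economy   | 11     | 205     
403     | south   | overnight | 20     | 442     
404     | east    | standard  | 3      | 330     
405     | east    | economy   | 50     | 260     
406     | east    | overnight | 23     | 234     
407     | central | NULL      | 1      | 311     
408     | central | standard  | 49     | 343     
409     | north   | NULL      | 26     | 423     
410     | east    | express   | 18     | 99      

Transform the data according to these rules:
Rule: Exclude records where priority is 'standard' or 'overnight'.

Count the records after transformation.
6

Step 1: Count records to exclude
  - 2 (standard) + 2 (overnight) = 4 records
Step 2: Total records: 10
Step 3: Remaining = 10 - 4 = 6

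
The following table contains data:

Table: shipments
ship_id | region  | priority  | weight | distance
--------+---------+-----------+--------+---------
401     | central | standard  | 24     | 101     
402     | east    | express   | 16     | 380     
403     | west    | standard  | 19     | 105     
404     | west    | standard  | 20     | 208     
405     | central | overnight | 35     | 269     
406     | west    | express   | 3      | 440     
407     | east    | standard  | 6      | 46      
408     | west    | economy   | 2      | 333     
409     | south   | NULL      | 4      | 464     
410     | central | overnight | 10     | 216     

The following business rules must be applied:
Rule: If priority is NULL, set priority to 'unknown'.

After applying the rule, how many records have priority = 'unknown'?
1

Step 1: Count records where priority IS NULL
Step 2: Found 1 records with NULL priority
Step 3: These records will have priority set to 'unknown'
Step 4: Records already having priority = 'unknown': 0
Step 5: Answer: 1 + 0 = 1 records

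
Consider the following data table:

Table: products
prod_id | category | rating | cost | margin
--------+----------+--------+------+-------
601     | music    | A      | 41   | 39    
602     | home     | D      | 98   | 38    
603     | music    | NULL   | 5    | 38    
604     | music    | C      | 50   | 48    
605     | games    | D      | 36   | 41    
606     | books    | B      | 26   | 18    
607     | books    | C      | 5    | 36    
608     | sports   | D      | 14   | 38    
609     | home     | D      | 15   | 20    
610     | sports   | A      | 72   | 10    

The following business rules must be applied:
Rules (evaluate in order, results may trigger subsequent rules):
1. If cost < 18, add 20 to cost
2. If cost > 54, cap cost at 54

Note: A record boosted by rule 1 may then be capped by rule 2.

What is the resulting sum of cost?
380

Step 1: Apply rule 1 to records with cost < 18
  - 4 records get bonus of 20
  - Of these, 0 records then exceed 54 and get capped
Step 2: Apply rule 2 to records with cost > 54
  - 2 records (original) are capped
Step 3: Calculate final sum = 380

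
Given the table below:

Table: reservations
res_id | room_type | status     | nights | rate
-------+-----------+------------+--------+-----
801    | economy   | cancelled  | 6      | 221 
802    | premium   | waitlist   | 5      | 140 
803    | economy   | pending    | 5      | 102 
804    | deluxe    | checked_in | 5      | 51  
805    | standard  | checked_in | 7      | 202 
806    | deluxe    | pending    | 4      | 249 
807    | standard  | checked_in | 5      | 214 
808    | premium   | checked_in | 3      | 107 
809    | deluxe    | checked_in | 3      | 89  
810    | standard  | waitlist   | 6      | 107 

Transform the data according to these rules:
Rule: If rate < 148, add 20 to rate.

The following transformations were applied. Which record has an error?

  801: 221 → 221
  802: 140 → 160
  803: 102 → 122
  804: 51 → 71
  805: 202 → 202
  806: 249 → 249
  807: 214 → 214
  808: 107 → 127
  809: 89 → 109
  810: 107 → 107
Record 810 has an error. The correct transformed value should be 127, not 107.

Step 1: Check each record against the rule
Step 2: Record 810 has rate = 107
Step 3: Since 107 < 148, the bonus should have been applied
Step 4: Correct value = 127, but claimed value = 107
Conclusion: Record 810 has the error.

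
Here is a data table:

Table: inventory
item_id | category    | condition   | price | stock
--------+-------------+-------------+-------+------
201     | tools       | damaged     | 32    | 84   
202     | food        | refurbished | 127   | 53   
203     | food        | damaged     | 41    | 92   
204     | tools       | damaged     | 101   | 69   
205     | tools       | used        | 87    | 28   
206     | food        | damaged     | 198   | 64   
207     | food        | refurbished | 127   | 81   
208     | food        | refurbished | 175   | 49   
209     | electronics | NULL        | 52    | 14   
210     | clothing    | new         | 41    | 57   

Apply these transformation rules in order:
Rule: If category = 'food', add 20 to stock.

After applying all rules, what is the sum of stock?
691

Step 1: Count records where category = 'food': 5
Step 2: Total bonus added: 5 × 20 = 100
Step 3: Original sum of stock: 591
Step 4: Final sum = 591 + 100 = 691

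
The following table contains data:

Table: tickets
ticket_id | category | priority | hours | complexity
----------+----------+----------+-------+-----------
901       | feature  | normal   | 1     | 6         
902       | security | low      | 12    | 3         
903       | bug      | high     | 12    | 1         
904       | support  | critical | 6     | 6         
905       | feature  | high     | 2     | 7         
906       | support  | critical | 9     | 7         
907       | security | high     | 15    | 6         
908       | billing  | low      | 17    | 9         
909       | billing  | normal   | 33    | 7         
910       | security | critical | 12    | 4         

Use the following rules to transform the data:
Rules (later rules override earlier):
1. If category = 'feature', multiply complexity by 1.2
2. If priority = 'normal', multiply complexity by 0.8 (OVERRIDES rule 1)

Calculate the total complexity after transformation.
54.8

Step 1: Rule 2 takes priority for records with priority = 'normal'
  - 2 records: 13 × 0.8 = 10.4
Step 2: Rule 1 applies to remaining records with category = 'feature'
  - 1 records: 7 × 1.2 = 8.4
Step 3: Other records unchanged: 36
Step 4: Final sum = 10.4 + 8.4 + 36 = 54.8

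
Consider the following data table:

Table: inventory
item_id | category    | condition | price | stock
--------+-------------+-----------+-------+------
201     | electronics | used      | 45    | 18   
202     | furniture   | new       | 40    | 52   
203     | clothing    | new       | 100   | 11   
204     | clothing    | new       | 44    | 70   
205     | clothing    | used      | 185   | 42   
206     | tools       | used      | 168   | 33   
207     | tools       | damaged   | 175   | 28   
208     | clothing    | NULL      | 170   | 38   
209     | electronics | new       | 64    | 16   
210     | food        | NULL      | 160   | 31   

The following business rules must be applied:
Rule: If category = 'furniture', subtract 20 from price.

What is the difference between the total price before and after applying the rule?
20

Step 1: Original sum of price = 1151
Step 2: 1 records have category = 'furniture'
Step 3: Each affected record changes by -20
Step 4: Total change = 1 × -20 = -20
Step 5: New sum = 1151 + -20 = 1131
Step 6: Difference = |1131 - 1151| = 20
        (Sum decreased by 20)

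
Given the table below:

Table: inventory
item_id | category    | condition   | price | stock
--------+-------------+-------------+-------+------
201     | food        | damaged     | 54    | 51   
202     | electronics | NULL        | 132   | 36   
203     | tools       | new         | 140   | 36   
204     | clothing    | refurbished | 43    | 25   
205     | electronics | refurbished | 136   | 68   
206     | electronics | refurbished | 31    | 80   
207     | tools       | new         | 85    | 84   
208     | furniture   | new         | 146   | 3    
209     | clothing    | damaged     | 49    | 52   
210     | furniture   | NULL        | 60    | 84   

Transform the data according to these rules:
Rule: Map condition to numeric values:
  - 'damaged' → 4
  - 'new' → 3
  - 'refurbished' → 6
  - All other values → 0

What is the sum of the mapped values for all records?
35

Step 1: Apply mapping to each record
Step 2: Count by status:
  'damaged': 2 records × 4 = 8
  'new': 3 records × 3 = 9
  'refurbished': 3 records × 6 = 18
Step 3: Sum all mapped values = 35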